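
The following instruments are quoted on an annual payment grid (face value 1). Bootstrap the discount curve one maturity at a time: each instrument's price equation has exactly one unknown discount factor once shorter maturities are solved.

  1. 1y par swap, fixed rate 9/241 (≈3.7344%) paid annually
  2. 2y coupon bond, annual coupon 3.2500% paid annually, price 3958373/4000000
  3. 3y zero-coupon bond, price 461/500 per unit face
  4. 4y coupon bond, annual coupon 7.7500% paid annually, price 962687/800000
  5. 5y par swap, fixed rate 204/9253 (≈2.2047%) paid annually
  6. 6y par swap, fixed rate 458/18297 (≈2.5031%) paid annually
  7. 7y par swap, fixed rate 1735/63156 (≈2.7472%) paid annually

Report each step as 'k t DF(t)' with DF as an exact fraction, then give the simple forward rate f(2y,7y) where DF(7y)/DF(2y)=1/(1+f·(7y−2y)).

1 1 241/250
2 2 9281/10000
3 3 461/500
4 4 1143/1250
5 5 449/500
6 6 4313/5000
7 7 1653/2000
f(2y,7y) = ((9281/10000)/(1653/2000) − 1)/(5) = 1016/41325 ≈ 2.4586%

step 1 [1y] swap r/1=9/241: DF=(1 − 9/241·(0))/(1+9/241) = 241/250 ≈ 0.964000
step 2 [2y] bond c/1=13/400: DF=(3958373/4000000 − 13/400·(0.964000))/(1+13/400) = 9281/10000 ≈ 0.928100
step 3 [3y] zero: DF = P = 461/500 ≈ 0.922000
step 4 [4y] bond c/1=31/400: DF=(962687/800000 − 31/400·(0.964000+0.928100+0.922000))/(1+31/400) = 1143/1250 ≈ 0.914400
step 5 [5y] swap r/1=204/9253: DF=(1 − 204/9253·(0.964000+0.928100+0.922000+0.914400))/(1+204/9253) = 449/500 ≈ 0.898000
step 6 [6y] swap r/1=458/18297: DF=(1 − 458/18297·(0.964000+0.928100+0.922000+0.914400+0.898000))/(1+458/18297) = 4313/5000 ≈ 0.862600
step 7 [7y] swap r/1=1735/63156: DF=(1 − 1735/63156·(0.964000+0.928100+0.922000+0.914400+0.898000+0.862600))/(1+1735/63156) = 1653/2000 ≈ 0.826500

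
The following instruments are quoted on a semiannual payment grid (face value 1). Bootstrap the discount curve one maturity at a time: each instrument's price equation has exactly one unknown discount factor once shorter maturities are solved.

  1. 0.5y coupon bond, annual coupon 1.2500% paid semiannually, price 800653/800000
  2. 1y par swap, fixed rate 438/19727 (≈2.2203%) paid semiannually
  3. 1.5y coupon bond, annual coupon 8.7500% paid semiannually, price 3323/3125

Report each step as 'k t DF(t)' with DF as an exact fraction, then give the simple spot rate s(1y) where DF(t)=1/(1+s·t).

step 1 [0.5y] bond c/2=1/160: DF=(800653/800000 − 1/160·(0))/(1+1/160) = 4973/5000 ≈ 0.994600
step 2 [1y] swap r/2=219/19727: DF=(1 − 219/19727·(0.994600))/(1+219/19727) = 9781/10000 ≈ 0.978100
step 3 [1.5y] bond c/2=7/160: DF=(3323/3125 − 7/160·(0.994600+0.978100))/(1+7/160) = 9361/10000 ≈ 0.936100

1 1/2 4973/5000
2 1 9781/10000
3 3/2 9361/10000
s(1y) = (1/(9781/10000) − 1)/(1) = 219/9781 ≈ 2.2390%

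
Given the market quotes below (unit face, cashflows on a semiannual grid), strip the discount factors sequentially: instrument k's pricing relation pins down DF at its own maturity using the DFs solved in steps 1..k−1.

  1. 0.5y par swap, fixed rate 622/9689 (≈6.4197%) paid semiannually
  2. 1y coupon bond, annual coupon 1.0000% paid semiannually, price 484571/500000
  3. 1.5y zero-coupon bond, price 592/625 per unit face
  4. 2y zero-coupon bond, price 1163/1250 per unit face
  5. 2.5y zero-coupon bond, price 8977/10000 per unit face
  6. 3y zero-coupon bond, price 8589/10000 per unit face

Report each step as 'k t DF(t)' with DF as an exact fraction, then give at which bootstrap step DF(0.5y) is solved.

1 1/2 9689/10000
2 1 1919/2000
3 3/2 592/625
4 2 1163/1250
5 5/2 8977/10000
6 3 8589/10000
DF(0.5y) is solved at step 1

step 1 [0.5y] swap r/2=311/9689: DF=(1 − 311/9689·(0))/(1+311/9689) = 9689/10000 ≈ 0.968900
step 2 [1y] bond c/2=1/200: DF=(484571/500000 − 1/200·(0.968900))/(1+1/200) = 1919/2000 ≈ 0.959500
step 3 [1.5y] zero: DF = P = 592/625 ≈ 0.947200
step 4 [2y] zero: DF = P = 1163/1250 ≈ 0.930400
step 5 [2.5y] zero: DF = P = 8977/10000 ≈ 0.897700
step 6 [3y] zero: DF = P = 8589/10000 ≈ 0.858900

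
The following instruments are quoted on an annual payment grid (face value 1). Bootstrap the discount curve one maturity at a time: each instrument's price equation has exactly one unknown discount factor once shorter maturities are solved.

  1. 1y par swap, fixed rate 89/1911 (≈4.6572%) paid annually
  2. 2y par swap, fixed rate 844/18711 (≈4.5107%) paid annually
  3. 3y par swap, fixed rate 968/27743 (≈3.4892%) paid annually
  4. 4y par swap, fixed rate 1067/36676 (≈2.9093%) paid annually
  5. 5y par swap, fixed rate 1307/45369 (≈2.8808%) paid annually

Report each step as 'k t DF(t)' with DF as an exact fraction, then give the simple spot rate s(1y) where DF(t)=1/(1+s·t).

step 1 [1y] swap r/1=89/1911: DF=(1 − 89/1911·(0))/(1+89/1911) = 1911/2000 ≈ 0.955500
step 2 [2y] swap r/1=844/18711: DF=(1 − 844/18711·(0.955500))/(1+844/18711) = 2289/2500 ≈ 0.915600
step 3 [3y] swap r/1=968/27743: DF=(1 − 968/27743·(0.955500+0.915600))/(1+968/27743) = 1129/1250 ≈ 0.903200
step 4 [4y] swap r/1=1067/36676: DF=(1 − 1067/36676·(0.955500+0.915600+0.903200))/(1+1067/36676) = 8933/10000 ≈ 0.893300
step 5 [5y] swap r/1=1307/45369: DF=(1 − 1307/45369·(0.955500+0.915600+0.903200+0.893300))/(1+1307/45369) = 8693/10000 ≈ 0.869300

1 1 1911/2000
2 2 2289/2500
3 3 1129/1250
4 4 8933/10000
5 5 8693/10000
s(1y) = (1/(1911/2000) − 1)/(1) = 89/1911 ≈ 4.6572%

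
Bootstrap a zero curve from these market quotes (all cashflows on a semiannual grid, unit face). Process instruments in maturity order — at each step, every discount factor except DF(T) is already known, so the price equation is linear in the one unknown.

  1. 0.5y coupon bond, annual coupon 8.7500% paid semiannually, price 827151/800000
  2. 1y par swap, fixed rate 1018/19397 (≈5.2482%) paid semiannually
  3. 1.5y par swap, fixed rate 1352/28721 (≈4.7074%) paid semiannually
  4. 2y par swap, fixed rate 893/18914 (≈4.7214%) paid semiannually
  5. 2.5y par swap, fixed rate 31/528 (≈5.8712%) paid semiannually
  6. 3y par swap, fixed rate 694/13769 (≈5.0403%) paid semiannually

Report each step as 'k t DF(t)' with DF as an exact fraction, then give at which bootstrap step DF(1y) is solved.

step 1 [0.5y] bond c/2=7/160: DF=(827151/800000 − 7/160·(0))/(1+7/160) = 4953/5000 ≈ 0.990600
step 2 [1y] swap r/2=509/19397: DF=(1 − 509/19397·(0.990600))/(1+509/19397) = 9491/10000 ≈ 0.949100
step 3 [1.5y] swap r/2=676/28721: DF=(1 − 676/28721·(0.990600+0.949100))/(1+676/28721) = 2331/2500 ≈ 0.932400
step 4 [2y] swap r/2=893/37828: DF=(1 − 893/37828·(0.990600+0.949100+0.932400))/(1+893/37828) = 9107/10000 ≈ 0.910700
step 5 [2.5y] swap r/2=31/1056: DF=(1 − 31/1056·(0.990600+0.949100+0.932400+0.910700))/(1+31/1056) = 2159/2500 ≈ 0.863600
step 6 [3y] swap r/2=347/13769: DF=(1 − 347/13769·(0.990600+0.949100+0.932400+0.910700+0.863600))/(1+347/13769) = 2153/2500 ≈ 0.861200

1 1/2 4953/5000
2 1 9491/10000
3 3/2 2331/2500
4 2 9107/10000
5 5/2 2159/2500
6 3 2153/2500
DF(1y) is solved at step 2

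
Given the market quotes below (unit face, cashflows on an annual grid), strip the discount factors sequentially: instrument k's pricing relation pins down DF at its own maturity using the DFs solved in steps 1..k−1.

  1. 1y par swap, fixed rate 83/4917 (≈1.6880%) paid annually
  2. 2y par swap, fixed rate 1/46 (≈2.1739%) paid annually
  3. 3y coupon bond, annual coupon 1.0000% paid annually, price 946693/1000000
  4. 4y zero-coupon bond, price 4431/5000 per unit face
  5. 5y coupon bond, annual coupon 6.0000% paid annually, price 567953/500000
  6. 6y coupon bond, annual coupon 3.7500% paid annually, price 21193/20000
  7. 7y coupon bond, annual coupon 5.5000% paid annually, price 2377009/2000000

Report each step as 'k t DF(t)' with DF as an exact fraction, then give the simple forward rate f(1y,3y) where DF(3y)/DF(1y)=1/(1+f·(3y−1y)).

step 1 [1y] swap r/1=83/4917: DF=(1 − 83/4917·(0))/(1+83/4917) = 4917/5000 ≈ 0.983400
step 2 [2y] swap r/1=1/46: DF=(1 − 1/46·(0.983400))/(1+1/46) = 4789/5000 ≈ 0.957800
step 3 [3y] bond c/1=1/100: DF=(946693/1000000 − 1/100·(0.983400+0.957800))/(1+1/100) = 9181/10000 ≈ 0.918100
step 4 [4y] zero: DF = P = 4431/5000 ≈ 0.886200
step 5 [5y] bond c/1=3/50: DF=(567953/500000 − 3/50·(0.983400+0.957800+0.918100+0.886200))/(1+3/50) = 2149/2500 ≈ 0.859600
step 6 [6y] bond c/1=3/80: DF=(21193/20000 − 3/80·(0.983400+0.957800+0.918100+0.886200+0.859600))/(1+3/80) = 8549/10000 ≈ 0.854900
step 7 [7y] bond c/1=11/200: DF=(2377009/2000000 − 11/200·(0.983400+0.957800+0.918100+0.886200+0.859600+0.854900))/(1+11/200) = 8419/10000 ≈ 0.841900

1 1 4917/5000
2 2 4789/5000
3 3 9181/10000
4 4 4431/5000
5 5 2149/2500
6 6 8549/10000
7 7 8419/10000
f(1y,3y) = ((4917/5000)/(9181/10000) − 1)/(2) = 653/18362 ≈ 3.5563%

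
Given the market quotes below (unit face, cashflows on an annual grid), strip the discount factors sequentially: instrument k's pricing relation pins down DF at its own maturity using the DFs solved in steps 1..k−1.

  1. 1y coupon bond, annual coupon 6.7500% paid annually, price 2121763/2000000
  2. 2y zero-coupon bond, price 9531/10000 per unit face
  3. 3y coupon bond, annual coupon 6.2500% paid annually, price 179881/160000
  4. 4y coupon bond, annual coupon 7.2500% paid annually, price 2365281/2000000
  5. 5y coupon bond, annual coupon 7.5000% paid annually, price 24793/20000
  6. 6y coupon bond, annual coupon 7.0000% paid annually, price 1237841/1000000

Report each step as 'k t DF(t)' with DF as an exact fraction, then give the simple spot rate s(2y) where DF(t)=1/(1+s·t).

1 1 4969/5000
2 2 9531/10000
3 3 2359/2500
4 4 9073/10000
5 5 4441/5000
6 6 8503/10000
s(2y) = (1/(9531/10000) − 1)/(2) = 469/19062 ≈ 2.4604%

step 1 [1y] bond c/1=27/400: DF=(2121763/2000000 − 27/400·(0))/(1+27/400) = 4969/5000 ≈ 0.993800
step 2 [2y] zero: DF = P = 9531/10000 ≈ 0.953100
step 3 [3y] bond c/1=1/16: DF=(179881/160000 − 1/16·(0.993800+0.953100))/(1+1/16) = 2359/2500 ≈ 0.943600
step 4 [4y] bond c/1=29/400: DF=(2365281/2000000 − 29/400·(0.993800+0.953100+0.943600))/(1+29/400) = 9073/10000 ≈ 0.907300
step 5 [5y] bond c/1=3/40: DF=(24793/20000 − 3/40·(0.993800+0.953100+0.943600+0.907300))/(1+3/40) = 4441/5000 ≈ 0.888200
step 6 [6y] bond c/1=7/100: DF=(1237841/1000000 − 7/100·(0.993800+0.953100+0.943600+0.907300+0.888200))/(1+7/100) = 8503/10000 ≈ 0.850300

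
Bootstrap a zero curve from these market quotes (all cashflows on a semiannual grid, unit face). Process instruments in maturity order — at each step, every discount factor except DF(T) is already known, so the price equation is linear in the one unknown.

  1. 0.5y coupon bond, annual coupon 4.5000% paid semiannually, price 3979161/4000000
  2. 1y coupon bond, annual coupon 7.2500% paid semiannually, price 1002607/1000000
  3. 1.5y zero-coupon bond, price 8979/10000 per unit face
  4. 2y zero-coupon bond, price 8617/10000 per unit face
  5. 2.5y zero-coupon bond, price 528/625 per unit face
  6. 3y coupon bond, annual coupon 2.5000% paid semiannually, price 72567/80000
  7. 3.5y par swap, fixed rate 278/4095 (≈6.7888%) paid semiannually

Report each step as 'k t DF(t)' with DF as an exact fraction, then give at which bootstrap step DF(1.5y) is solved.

step 1 [0.5y] bond c/2=9/400: DF=(3979161/4000000 − 9/400·(0))/(1+9/400) = 9729/10000 ≈ 0.972900
step 2 [1y] bond c/2=29/800: DF=(1002607/1000000 − 29/800·(0.972900))/(1+29/800) = 1867/2000 ≈ 0.933500
step 3 [1.5y] zero: DF = P = 8979/10000 ≈ 0.897900
step 4 [2y] zero: DF = P = 8617/10000 ≈ 0.861700
step 5 [2.5y] zero: DF = P = 528/625 ≈ 0.844800
step 6 [3y] bond c/2=1/80: DF=(72567/80000 − 1/80·(0.972900+0.933500+0.897900+0.861700+0.844800))/(1+1/80) = 4201/5000 ≈ 0.840200
step 7 [3.5y] swap r/2=139/4095: DF=(1 − 139/4095·(0.972900+0.933500+0.897900+0.861700+0.844800+0.840200))/(1+139/4095) = 1583/2000 ≈ 0.791500

1 1/2 9729/10000
2 1 1867/2000
3 3/2 8979/10000
4 2 8617/10000
5 5/2 528/625
6 3 4201/5000
7 7/2 1583/2000
DF(1.5y) is solved at step 3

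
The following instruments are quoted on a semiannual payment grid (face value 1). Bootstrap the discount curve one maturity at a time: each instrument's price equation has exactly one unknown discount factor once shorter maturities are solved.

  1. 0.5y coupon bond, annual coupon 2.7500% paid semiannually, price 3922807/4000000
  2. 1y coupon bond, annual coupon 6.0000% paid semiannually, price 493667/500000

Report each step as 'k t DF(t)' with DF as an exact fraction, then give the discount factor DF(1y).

step 1 [0.5y] bond c/2=11/800: DF=(3922807/4000000 − 11/800·(0))/(1+11/800) = 4837/5000 ≈ 0.967400
step 2 [1y] bond c/2=3/100: DF=(493667/500000 − 3/100·(0.967400))/(1+3/100) = 1163/1250 ≈ 0.930400

1 1/2 4837/5000
2 1 1163/1250
DF(1y) = 1163/1250 ≈ 0.930400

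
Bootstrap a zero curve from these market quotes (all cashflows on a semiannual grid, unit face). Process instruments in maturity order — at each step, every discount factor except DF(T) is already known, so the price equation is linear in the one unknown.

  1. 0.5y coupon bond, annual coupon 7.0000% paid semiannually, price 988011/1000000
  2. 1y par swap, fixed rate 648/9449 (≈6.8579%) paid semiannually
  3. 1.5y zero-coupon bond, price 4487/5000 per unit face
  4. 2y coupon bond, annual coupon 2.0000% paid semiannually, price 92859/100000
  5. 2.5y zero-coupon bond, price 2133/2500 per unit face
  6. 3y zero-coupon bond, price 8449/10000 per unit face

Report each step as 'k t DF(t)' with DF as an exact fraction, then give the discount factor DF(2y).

step 1 [0.5y] bond c/2=7/200: DF=(988011/1000000 − 7/200·(0))/(1+7/200) = 4773/5000 ≈ 0.954600
step 2 [1y] swap r/2=324/9449: DF=(1 − 324/9449·(0.954600))/(1+324/9449) = 1169/1250 ≈ 0.935200
step 3 [1.5y] zero: DF = P = 4487/5000 ≈ 0.897400
step 4 [2y] bond c/2=1/100: DF=(92859/100000 − 1/100·(0.954600+0.935200+0.897400))/(1+1/100) = 4459/5000 ≈ 0.891800
step 5 [2.5y] zero: DF = P = 2133/2500 ≈ 0.853200
step 6 [3y] zero: DF = P = 8449/10000 ≈ 0.844900

1 1/2 4773/5000
2 1 1169/1250
3 3/2 4487/5000
4 2 4459/5000
5 5/2 2133/2500
6 3 8449/10000
DF(2y) = 4459/5000 ≈ 0.891800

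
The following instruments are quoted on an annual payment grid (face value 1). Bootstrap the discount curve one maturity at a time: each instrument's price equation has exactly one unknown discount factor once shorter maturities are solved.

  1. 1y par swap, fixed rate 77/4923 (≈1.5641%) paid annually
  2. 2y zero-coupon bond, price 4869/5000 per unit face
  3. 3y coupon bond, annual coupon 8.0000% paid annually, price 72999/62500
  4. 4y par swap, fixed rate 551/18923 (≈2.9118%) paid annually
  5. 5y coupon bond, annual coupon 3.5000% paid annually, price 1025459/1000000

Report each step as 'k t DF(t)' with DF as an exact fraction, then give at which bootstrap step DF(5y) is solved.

1 1 4923/5000
2 2 4869/5000
3 3 2341/2500
4 4 4449/5000
5 5 2157/2500
DF(5y) is solved at step 5

step 1 [1y] swap r/1=77/4923: DF=(1 − 77/4923·(0))/(1+77/4923) = 4923/5000 ≈ 0.984600
step 2 [2y] zero: DF = P = 4869/5000 ≈ 0.973800
step 3 [3y] bond c/1=2/25: DF=(72999/62500 − 2/25·(0.984600+0.973800))/(1+2/25) = 2341/2500 ≈ 0.936400
step 4 [4y] swap r/1=551/18923: DF=(1 − 551/18923·(0.984600+0.973800+0.936400))/(1+551/18923) = 4449/5000 ≈ 0.889800
step 5 [5y] bond c/1=7/200: DF=(1025459/1000000 − 7/200·(0.984600+0.973800+0.936400+0.889800))/(1+7/200) = 2157/2500 ≈ 0.862800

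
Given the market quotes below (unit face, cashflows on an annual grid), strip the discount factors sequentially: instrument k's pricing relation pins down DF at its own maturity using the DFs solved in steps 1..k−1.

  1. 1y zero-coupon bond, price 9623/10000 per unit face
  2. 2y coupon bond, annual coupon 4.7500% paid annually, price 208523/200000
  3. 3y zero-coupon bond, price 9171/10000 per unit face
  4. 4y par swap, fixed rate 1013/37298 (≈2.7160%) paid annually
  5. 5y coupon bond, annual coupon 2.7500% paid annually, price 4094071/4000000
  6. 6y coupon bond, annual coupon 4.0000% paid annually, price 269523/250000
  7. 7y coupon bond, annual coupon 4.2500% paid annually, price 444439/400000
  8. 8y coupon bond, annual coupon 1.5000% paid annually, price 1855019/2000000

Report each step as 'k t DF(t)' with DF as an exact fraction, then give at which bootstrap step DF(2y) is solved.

step 1 [1y] zero: DF = P = 9623/10000 ≈ 0.962300
step 2 [2y] bond c/1=19/400: DF=(208523/200000 − 19/400·(0.962300))/(1+19/400) = 9517/10000 ≈ 0.951700
step 3 [3y] zero: DF = P = 9171/10000 ≈ 0.917100
step 4 [4y] swap r/1=1013/37298: DF=(1 − 1013/37298·(0.962300+0.951700+0.917100))/(1+1013/37298) = 8987/10000 ≈ 0.898700
step 5 [5y] bond c/1=11/400: DF=(4094071/4000000 − 11/400·(0.962300+0.951700+0.917100+0.898700))/(1+11/400) = 8963/10000 ≈ 0.896300
step 6 [6y] bond c/1=1/25: DF=(269523/250000 − 1/25·(0.962300+0.951700+0.917100+0.898700+0.896300))/(1+1/25) = 8587/10000 ≈ 0.858700
step 7 [7y] bond c/1=17/400: DF=(444439/400000 − 17/400·(0.962300+0.951700+0.917100+0.898700+0.896300+0.858700))/(1+17/400) = 4211/5000 ≈ 0.842200
step 8 [8y] bond c/1=3/200: DF=(1855019/2000000 − 3/200·(0.962300+0.951700+0.917100+0.898700+0.896300+0.858700+0.842200))/(1+3/200) = 8203/10000 ≈ 0.820300

1 1 9623/10000
2 2 9517/10000
3 3 9171/10000
4 4 8987/10000
5 5 8963/10000
6 6 8587/10000
7 7 4211/5000
8 8 8203/10000
DF(2y) is solved at step 2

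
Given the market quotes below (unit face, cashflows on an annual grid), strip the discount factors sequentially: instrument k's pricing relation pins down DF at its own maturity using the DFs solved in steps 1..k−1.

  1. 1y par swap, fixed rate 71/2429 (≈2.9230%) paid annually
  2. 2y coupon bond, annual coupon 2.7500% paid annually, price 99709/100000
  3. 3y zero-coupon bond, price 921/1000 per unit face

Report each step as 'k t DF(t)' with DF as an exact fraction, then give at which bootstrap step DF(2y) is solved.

step 1 [1y] swap r/1=71/2429: DF=(1 − 71/2429·(0))/(1+71/2429) = 2429/2500 ≈ 0.971600
step 2 [2y] bond c/1=11/400: DF=(99709/100000 − 11/400·(0.971600))/(1+11/400) = 2361/2500 ≈ 0.944400
step 3 [3y] zero: DF = P = 921/1000 ≈ 0.921000

1 1 2429/2500
2 2 2361/2500
3 3 921/1000
DF(2y) is solved at step 2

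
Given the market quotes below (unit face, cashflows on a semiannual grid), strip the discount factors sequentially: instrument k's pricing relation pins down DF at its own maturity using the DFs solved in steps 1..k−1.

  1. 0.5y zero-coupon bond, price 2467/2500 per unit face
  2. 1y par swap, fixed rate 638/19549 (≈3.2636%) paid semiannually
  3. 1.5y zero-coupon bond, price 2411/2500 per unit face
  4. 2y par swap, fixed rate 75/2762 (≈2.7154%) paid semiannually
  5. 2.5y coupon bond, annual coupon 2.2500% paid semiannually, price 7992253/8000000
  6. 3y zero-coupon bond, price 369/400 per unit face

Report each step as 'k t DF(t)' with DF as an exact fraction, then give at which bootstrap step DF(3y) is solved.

1 1/2 2467/2500
2 1 9681/10000
3 3/2 2411/2500
4 2 379/400
5 5/2 9449/10000
6 3 369/400
DF(3y) is solved at step 6

step 1 [0.5y] zero: DF = P = 2467/2500 ≈ 0.986800
step 2 [1y] swap r/2=319/19549: DF=(1 − 319/19549·(0.986800))/(1+319/19549) = 9681/10000 ≈ 0.968100
step 3 [1.5y] zero: DF = P = 2411/2500 ≈ 0.964400
step 4 [2y] swap r/2=75/5524: DF=(1 − 75/5524·(0.986800+0.968100+0.964400))/(1+75/5524) = 379/400 ≈ 0.947500
step 5 [2.5y] bond c/2=9/800: DF=(7992253/8000000 − 9/800·(0.986800+0.968100+0.964400+0.947500))/(1+9/800) = 9449/10000 ≈ 0.944900
step 6 [3y] zero: DF = P = 369/400 ≈ 0.922500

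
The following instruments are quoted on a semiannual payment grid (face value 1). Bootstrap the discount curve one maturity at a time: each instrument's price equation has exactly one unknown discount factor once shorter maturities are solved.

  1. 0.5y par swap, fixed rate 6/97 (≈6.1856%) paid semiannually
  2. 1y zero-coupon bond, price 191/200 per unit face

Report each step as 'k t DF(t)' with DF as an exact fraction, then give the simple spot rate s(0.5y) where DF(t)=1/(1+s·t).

1 1/2 97/100
2 1 191/200
s(0.5y) = (1/(97/100) − 1)/(1/2) = 6/97 ≈ 6.1856%

step 1 [0.5y] swap r/2=3/97: DF=(1 − 3/97·(0))/(1+3/97) = 97/100 ≈ 0.970000
step 2 [1y] zero: DF = P = 191/200 ≈ 0.955000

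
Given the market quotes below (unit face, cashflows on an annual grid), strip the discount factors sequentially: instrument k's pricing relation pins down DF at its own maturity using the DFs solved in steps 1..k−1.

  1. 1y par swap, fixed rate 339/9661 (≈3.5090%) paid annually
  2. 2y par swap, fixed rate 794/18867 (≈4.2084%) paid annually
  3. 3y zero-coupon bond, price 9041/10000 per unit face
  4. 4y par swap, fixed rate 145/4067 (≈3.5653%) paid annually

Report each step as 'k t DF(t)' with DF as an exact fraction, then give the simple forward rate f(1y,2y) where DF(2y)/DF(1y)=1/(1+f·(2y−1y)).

1 1 9661/10000
2 2 4603/5000
3 3 9041/10000
4 4 1739/2000
f(1y,2y) = ((9661/10000)/(4603/5000) − 1)/(1) = 455/9206 ≈ 4.9424%

step 1 [1y] swap r/1=339/9661: DF=(1 − 339/9661·(0))/(1+339/9661) = 9661/10000 ≈ 0.966100
step 2 [2y] swap r/1=794/18867: DF=(1 − 794/18867·(0.966100))/(1+794/18867) = 4603/5000 ≈ 0.920600
step 3 [3y] zero: DF = P = 9041/10000 ≈ 0.904100
step 4 [4y] swap r/1=145/4067: DF=(1 − 145/4067·(0.966100+0.920600+0.904100))/(1+145/4067) = 1739/2000 ≈ 0.869500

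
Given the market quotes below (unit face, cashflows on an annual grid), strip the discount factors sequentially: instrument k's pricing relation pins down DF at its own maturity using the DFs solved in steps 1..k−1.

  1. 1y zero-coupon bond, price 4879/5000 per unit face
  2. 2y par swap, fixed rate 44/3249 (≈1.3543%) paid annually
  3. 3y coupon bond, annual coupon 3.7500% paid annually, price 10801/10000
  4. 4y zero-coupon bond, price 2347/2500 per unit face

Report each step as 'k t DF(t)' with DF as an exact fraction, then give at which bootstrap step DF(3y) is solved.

1 1 4879/5000
2 2 1217/1250
3 3 4853/5000
4 4 2347/2500
DF(3y) is solved at step 3

step 1 [1y] zero: DF = P = 4879/5000 ≈ 0.975800
step 2 [2y] swap r/1=44/3249: DF=(1 − 44/3249·(0.975800))/(1+44/3249) = 1217/1250 ≈ 0.973600
step 3 [3y] bond c/1=3/80: DF=(10801/10000 − 3/80·(0.975800+0.973600))/(1+3/80) = 4853/5000 ≈ 0.970600
step 4 [4y] zero: DF = P = 2347/2500 ≈ 0.938800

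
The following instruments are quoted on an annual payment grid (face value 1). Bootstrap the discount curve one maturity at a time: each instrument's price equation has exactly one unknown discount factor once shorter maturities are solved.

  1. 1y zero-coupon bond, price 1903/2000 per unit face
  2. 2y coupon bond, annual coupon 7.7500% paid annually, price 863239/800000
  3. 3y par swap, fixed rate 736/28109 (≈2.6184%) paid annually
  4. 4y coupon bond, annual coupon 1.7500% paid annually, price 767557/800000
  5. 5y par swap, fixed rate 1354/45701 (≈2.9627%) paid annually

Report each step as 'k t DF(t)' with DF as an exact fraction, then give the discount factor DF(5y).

step 1 [1y] zero: DF = P = 1903/2000 ≈ 0.951500
step 2 [2y] bond c/1=31/400: DF=(863239/800000 − 31/400·(0.951500))/(1+31/400) = 933/1000 ≈ 0.933000
step 3 [3y] swap r/1=736/28109: DF=(1 − 736/28109·(0.951500+0.933000))/(1+736/28109) = 579/625 ≈ 0.926400
step 4 [4y] bond c/1=7/400: DF=(767557/800000 − 7/400·(0.951500+0.933000+0.926400))/(1+7/400) = 4473/5000 ≈ 0.894600
step 5 [5y] swap r/1=1354/45701: DF=(1 − 1354/45701·(0.951500+0.933000+0.926400+0.894600))/(1+1354/45701) = 4323/5000 ≈ 0.864600

1 1 1903/2000
2 2 933/1000
3 3 579/625
4 4 4473/5000
5 5 4323/5000
DF(5y) = 4323/5000 ≈ 0.864600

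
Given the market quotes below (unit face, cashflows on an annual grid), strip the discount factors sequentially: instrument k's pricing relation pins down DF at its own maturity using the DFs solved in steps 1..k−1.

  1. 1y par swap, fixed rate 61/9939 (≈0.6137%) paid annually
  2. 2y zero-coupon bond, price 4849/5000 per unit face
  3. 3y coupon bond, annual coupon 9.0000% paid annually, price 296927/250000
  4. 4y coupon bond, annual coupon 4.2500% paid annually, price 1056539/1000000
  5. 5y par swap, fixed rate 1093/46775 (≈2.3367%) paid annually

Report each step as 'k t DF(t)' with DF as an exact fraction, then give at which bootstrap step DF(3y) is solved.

step 1 [1y] swap r/1=61/9939: DF=(1 − 61/9939·(0))/(1+61/9939) = 9939/10000 ≈ 0.993900
step 2 [2y] zero: DF = P = 4849/5000 ≈ 0.969800
step 3 [3y] bond c/1=9/100: DF=(296927/250000 − 9/100·(0.993900+0.969800))/(1+9/100) = 371/400 ≈ 0.927500
step 4 [4y] bond c/1=17/400: DF=(1056539/1000000 − 17/400·(0.993900+0.969800+0.927500))/(1+17/400) = 2239/2500 ≈ 0.895600
step 5 [5y] swap r/1=1093/46775: DF=(1 − 1093/46775·(0.993900+0.969800+0.927500+0.895600))/(1+1093/46775) = 8907/10000 ≈ 0.890700

1 1 9939/10000
2 2 4849/5000
3 3 371/400
4 4 2239/2500
5 5 8907/10000
DF(3y) is solved at step 3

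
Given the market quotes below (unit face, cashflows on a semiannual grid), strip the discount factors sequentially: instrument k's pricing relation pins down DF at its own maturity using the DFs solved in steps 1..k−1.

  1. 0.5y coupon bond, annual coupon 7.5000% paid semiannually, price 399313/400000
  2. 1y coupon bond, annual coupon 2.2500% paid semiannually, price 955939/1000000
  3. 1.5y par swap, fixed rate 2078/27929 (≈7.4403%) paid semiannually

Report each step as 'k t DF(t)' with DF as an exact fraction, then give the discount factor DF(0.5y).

1 1/2 4811/5000
2 1 4673/5000
3 3/2 8961/10000
DF(0.5y) = 4811/5000 ≈ 0.962200

step 1 [0.5y] bond c/2=3/80: DF=(399313/400000 − 3/80·(0))/(1+3/80) = 4811/5000 ≈ 0.962200
step 2 [1y] bond c/2=9/800: DF=(955939/1000000 − 9/800·(0.962200))/(1+9/800) = 4673/5000 ≈ 0.934600
step 3 [1.5y] swap r/2=1039/27929: DF=(1 − 1039/27929·(0.962200+0.934600))/(1+1039/27929) = 8961/10000 ≈ 0.896100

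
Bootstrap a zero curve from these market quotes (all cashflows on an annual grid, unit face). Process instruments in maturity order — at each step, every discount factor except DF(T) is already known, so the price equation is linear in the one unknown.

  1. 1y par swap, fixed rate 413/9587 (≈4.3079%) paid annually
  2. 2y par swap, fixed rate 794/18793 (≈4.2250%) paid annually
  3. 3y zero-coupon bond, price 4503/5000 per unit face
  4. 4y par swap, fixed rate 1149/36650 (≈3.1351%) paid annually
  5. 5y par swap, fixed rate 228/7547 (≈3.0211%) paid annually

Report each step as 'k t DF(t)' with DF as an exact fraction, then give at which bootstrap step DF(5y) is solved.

1 1 9587/10000
2 2 4603/5000
3 3 4503/5000
4 4 8851/10000
5 5 1079/1250
DF(5y) is solved at step 5

step 1 [1y] swap r/1=413/9587: DF=(1 − 413/9587·(0))/(1+413/9587) = 9587/10000 ≈ 0.958700
step 2 [2y] swap r/1=794/18793: DF=(1 − 794/18793·(0.958700))/(1+794/18793) = 4603/5000 ≈ 0.920600
step 3 [3y] zero: DF = P = 4503/5000 ≈ 0.900600
step 4 [4y] swap r/1=1149/36650: DF=(1 − 1149/36650·(0.958700+0.920600+0.900600))/(1+1149/36650) = 8851/10000 ≈ 0.885100
step 5 [5y] swap r/1=228/7547: DF=(1 − 228/7547·(0.958700+0.920600+0.900600+0.885100))/(1+228/7547) = 1079/1250 ≈ 0.863200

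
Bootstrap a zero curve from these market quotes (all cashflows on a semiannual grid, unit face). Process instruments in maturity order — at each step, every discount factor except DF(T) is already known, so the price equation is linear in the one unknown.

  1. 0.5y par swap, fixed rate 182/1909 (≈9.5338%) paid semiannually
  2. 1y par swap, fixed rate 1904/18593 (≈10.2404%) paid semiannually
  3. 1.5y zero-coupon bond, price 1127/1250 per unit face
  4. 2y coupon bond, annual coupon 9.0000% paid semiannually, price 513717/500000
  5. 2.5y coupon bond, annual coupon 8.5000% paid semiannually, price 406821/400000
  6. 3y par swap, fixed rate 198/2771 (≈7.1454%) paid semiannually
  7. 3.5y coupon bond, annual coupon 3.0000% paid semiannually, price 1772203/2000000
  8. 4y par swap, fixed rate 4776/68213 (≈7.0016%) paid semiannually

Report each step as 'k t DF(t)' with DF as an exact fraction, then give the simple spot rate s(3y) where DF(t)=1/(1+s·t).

1 1/2 1909/2000
2 1 1131/1250
3 3/2 1127/1250
4 2 8643/10000
5 5/2 4139/5000
6 3 8119/10000
7 7/2 497/625
8 4 1903/2500
s(3y) = (1/(8119/10000) − 1)/(3) = 627/8119 ≈ 7.7226%

step 1 [0.5y] swap r/2=91/1909: DF=(1 − 91/1909·(0))/(1+91/1909) = 1909/2000 ≈ 0.954500
step 2 [1y] swap r/2=952/18593: DF=(1 − 952/18593·(0.954500))/(1+952/18593) = 1131/1250 ≈ 0.904800
step 3 [1.5y] zero: DF = P = 1127/1250 ≈ 0.901600
step 4 [2y] bond c/2=9/200: DF=(513717/500000 − 9/200·(0.954500+0.904800+0.901600))/(1+9/200) = 8643/10000 ≈ 0.864300
step 5 [2.5y] bond c/2=17/400: DF=(406821/400000 − 17/400·(0.954500+0.904800+0.901600+0.864300))/(1+17/400) = 4139/5000 ≈ 0.827800
step 6 [3y] swap r/2=99/2771: DF=(1 − 99/2771·(0.954500+0.904800+0.901600+0.864300+0.827800))/(1+99/2771) = 8119/10000 ≈ 0.811900
step 7 [3.5y] bond c/2=3/200: DF=(1772203/2000000 − 3/200·(0.954500+0.904800+0.901600+0.864300+0.827800+0.811900))/(1+3/200) = 497/625 ≈ 0.795200
step 8 [4y] swap r/2=2388/68213: DF=(1 − 2388/68213·(0.954500+0.904800+0.901600+0.864300+0.827800+0.811900+0.795200))/(1+2388/68213) = 1903/2500 ≈ 0.761200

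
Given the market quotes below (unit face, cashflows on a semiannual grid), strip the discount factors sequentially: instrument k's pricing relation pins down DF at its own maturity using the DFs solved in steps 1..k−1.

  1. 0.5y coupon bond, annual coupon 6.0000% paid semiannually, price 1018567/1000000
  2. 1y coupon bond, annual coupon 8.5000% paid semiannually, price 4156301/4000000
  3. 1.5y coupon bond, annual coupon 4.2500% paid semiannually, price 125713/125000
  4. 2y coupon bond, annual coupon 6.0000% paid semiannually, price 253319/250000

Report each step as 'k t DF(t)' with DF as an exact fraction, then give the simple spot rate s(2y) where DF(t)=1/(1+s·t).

1 1/2 9889/10000
2 1 2391/2500
3 3/2 9443/10000
4 2 2249/2500
s(2y) = (1/(2249/2500) − 1)/(2) = 251/4498 ≈ 5.5803%

step 1 [0.5y] bond c/2=3/100: DF=(1018567/1000000 − 3/100·(0))/(1+3/100) = 9889/10000 ≈ 0.988900
step 2 [1y] bond c/2=17/400: DF=(4156301/4000000 − 17/400·(0.988900))/(1+17/400) = 2391/2500 ≈ 0.956400
step 3 [1.5y] bond c/2=17/800: DF=(125713/125000 − 17/800·(0.988900+0.956400))/(1+17/800) = 9443/10000 ≈ 0.944300
step 4 [2y] bond c/2=3/100: DF=(253319/250000 − 3/100·(0.988900+0.956400+0.944300))/(1+3/100) = 2249/2500 ≈ 0.899600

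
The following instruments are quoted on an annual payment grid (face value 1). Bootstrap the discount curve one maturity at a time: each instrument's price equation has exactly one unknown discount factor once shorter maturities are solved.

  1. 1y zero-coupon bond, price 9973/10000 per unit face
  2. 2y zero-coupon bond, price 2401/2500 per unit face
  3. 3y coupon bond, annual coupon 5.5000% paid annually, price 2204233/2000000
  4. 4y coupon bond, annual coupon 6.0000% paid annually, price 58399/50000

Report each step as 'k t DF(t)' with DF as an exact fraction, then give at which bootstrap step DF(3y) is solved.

step 1 [1y] zero: DF = P = 9973/10000 ≈ 0.997300
step 2 [2y] zero: DF = P = 2401/2500 ≈ 0.960400
step 3 [3y] bond c/1=11/200: DF=(2204233/2000000 − 11/200·(0.997300+0.960400))/(1+11/200) = 4713/5000 ≈ 0.942600
step 4 [4y] bond c/1=3/50: DF=(58399/50000 − 3/50·(0.997300+0.960400+0.942600))/(1+3/50) = 9377/10000 ≈ 0.937700

1 1 9973/10000
2 2 2401/2500
3 3 4713/5000
4 4 9377/10000
DF(3y) is solved at step 3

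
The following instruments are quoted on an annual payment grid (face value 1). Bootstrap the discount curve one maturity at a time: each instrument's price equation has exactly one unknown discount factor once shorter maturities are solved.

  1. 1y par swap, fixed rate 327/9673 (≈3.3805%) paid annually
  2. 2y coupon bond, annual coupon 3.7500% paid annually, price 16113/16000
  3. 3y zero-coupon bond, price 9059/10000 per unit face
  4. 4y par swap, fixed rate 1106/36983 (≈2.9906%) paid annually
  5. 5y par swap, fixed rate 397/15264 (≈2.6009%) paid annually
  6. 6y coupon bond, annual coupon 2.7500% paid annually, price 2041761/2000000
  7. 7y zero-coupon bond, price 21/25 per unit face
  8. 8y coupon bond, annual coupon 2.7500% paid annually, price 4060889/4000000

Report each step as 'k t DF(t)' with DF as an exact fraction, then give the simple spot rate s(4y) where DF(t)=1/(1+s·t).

1 1 9673/10000
2 2 9357/10000
3 3 9059/10000
4 4 4447/5000
5 5 8809/10000
6 6 871/1000
7 7 21/25
8 8 8197/10000
s(4y) = (1/(4447/5000) − 1)/(4) = 553/17788 ≈ 3.1088%

step 1 [1y] swap r/1=327/9673: DF=(1 − 327/9673·(0))/(1+327/9673) = 9673/10000 ≈ 0.967300
step 2 [2y] bond c/1=3/80: DF=(16113/16000 − 3/80·(0.967300))/(1+3/80) = 9357/10000 ≈ 0.935700
step 3 [3y] zero: DF = P = 9059/10000 ≈ 0.905900
step 4 [4y] swap r/1=1106/36983: DF=(1 − 1106/36983·(0.967300+0.935700+0.905900))/(1+1106/36983) = 4447/5000 ≈ 0.889400
step 5 [5y] swap r/1=397/15264: DF=(1 − 397/15264·(0.967300+0.935700+0.905900+0.889400))/(1+397/15264) = 8809/10000 ≈ 0.880900
step 6 [6y] bond c/1=11/400: DF=(2041761/2000000 − 11/400·(0.967300+0.935700+0.905900+0.889400+0.880900))/(1+11/400) = 871/1000 ≈ 0.871000
step 7 [7y] zero: DF = P = 21/25 ≈ 0.840000
step 8 [8y] bond c/1=11/400: DF=(4060889/4000000 − 11/400·(0.967300+0.935700+0.905900+0.889400+0.880900+0.871000+0.840000))/(1+11/400) = 8197/10000 ≈ 0.819700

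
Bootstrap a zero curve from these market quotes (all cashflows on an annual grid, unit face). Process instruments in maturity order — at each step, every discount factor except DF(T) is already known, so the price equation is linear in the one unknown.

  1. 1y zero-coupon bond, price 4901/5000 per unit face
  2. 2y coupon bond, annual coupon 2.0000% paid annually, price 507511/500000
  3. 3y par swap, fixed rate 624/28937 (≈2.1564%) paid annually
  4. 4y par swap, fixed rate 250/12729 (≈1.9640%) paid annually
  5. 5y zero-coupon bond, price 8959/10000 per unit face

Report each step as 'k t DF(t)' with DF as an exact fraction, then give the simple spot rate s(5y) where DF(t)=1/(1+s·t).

step 1 [1y] zero: DF = P = 4901/5000 ≈ 0.980200
step 2 [2y] bond c/1=1/50: DF=(507511/500000 − 1/50·(0.980200))/(1+1/50) = 9759/10000 ≈ 0.975900
step 3 [3y] swap r/1=624/28937: DF=(1 − 624/28937·(0.980200+0.975900))/(1+624/28937) = 586/625 ≈ 0.937600
step 4 [4y] swap r/1=250/12729: DF=(1 − 250/12729·(0.980200+0.975900+0.937600))/(1+250/12729) = 37/40 ≈ 0.925000
step 5 [5y] zero: DF = P = 8959/10000 ≈ 0.895900

1 1 4901/5000
2 2 9759/10000
3 3 586/625
4 4 37/40
5 5 8959/10000
s(5y) = (1/(8959/10000) − 1)/(5) = 1041/44795 ≈ 2.3239%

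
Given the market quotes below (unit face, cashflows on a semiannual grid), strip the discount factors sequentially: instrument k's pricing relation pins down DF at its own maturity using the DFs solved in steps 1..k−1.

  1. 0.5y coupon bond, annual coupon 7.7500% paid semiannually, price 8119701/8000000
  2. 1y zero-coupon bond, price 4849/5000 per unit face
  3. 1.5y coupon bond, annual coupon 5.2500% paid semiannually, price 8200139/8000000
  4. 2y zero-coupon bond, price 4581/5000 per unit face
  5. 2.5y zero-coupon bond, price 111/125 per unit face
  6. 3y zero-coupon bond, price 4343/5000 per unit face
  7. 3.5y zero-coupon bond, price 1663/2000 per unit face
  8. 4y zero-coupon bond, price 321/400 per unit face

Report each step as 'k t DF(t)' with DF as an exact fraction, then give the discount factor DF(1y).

1 1/2 9771/10000
2 1 4849/5000
3 3/2 949/1000
4 2 4581/5000
5 5/2 111/125
6 3 4343/5000
7 7/2 1663/2000
8 4 321/400
DF(1y) = 4849/5000 ≈ 0.969800

step 1 [0.5y] bond c/2=31/800: DF=(8119701/8000000 − 31/800·(0))/(1+31/800) = 9771/10000 ≈ 0.977100
step 2 [1y] zero: DF = P = 4849/5000 ≈ 0.969800
step 3 [1.5y] bond c/2=21/800: DF=(8200139/8000000 − 21/800·(0.977100+0.969800))/(1+21/800) = 949/1000 ≈ 0.949000
step 4 [2y] zero: DF = P = 4581/5000 ≈ 0.916200
step 5 [2.5y] zero: DF = P = 111/125 ≈ 0.888000
step 6 [3y] zero: DF = P = 4343/5000 ≈ 0.868600
step 7 [3.5y] zero: DF = P = 1663/2000 ≈ 0.831500
step 8 [4y] zero: DF = P = 321/400 ≈ 0.802500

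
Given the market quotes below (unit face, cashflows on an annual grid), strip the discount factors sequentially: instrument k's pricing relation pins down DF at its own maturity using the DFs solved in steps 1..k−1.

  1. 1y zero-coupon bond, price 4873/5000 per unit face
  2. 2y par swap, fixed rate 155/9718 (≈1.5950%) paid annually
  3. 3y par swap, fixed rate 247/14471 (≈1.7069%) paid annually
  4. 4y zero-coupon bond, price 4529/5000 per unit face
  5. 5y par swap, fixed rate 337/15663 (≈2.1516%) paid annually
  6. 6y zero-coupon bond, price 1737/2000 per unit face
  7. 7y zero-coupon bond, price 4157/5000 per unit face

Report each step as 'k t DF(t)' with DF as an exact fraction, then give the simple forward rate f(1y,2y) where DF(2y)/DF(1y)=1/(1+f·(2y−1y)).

1 1 4873/5000
2 2 969/1000
3 3 4753/5000
4 4 4529/5000
5 5 8989/10000
6 6 1737/2000
7 7 4157/5000
f(1y,2y) = ((4873/5000)/(969/1000) − 1)/(1) = 28/4845 ≈ 0.5779%

step 1 [1y] zero: DF = P = 4873/5000 ≈ 0.974600
step 2 [2y] swap r/1=155/9718: DF=(1 − 155/9718·(0.974600))/(1+155/9718) = 969/1000 ≈ 0.969000
step 3 [3y] swap r/1=247/14471: DF=(1 − 247/14471·(0.974600+0.969000))/(1+247/14471) = 4753/5000 ≈ 0.950600
step 4 [4y] zero: DF = P = 4529/5000 ≈ 0.905800
step 5 [5y] swap r/1=337/15663: DF=(1 − 337/15663·(0.974600+0.969000+0.950600+0.905800))/(1+337/15663) = 8989/10000 ≈ 0.898900
step 6 [6y] zero: DF = P = 1737/2000 ≈ 0.868500
step 7 [7y] zero: DF = P = 4157/5000 ≈ 0.831400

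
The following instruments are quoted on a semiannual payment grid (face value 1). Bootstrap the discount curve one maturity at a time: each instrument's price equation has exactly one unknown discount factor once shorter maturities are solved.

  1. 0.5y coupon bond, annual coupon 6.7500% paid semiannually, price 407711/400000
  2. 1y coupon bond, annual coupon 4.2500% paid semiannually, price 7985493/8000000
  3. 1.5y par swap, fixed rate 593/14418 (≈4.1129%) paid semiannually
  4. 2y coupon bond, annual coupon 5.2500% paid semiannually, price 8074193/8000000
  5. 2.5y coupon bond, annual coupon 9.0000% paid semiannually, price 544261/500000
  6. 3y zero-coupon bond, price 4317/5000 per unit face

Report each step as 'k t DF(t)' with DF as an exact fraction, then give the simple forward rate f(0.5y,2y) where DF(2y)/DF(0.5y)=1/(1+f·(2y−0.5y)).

1 1/2 493/500
2 1 9569/10000
3 3/2 9407/10000
4 2 9097/10000
5 5/2 8783/10000
6 3 4317/5000
f(0.5y,2y) = ((493/500)/(9097/10000) − 1)/(3/2) = 1526/27291 ≈ 5.5916%

step 1 [0.5y] bond c/2=27/800: DF=(407711/400000 − 27/800·(0))/(1+27/800) = 493/500 ≈ 0.986000
step 2 [1y] bond c/2=17/800: DF=(7985493/8000000 − 17/800·(0.986000))/(1+17/800) = 9569/10000 ≈ 0.956900
step 3 [1.5y] swap r/2=593/28836: DF=(1 − 593/28836·(0.986000+0.956900))/(1+593/28836) = 9407/10000 ≈ 0.940700
step 4 [2y] bond c/2=21/800: DF=(8074193/8000000 − 21/800·(0.986000+0.956900+0.940700))/(1+21/800) = 9097/10000 ≈ 0.909700
step 5 [2.5y] bond c/2=9/200: DF=(544261/500000 − 9/200·(0.986000+0.956900+0.940700+0.909700))/(1+9/200) = 8783/10000 ≈ 0.878300
step 6 [3y] zero: DF = P = 4317/5000 ≈ 0.863400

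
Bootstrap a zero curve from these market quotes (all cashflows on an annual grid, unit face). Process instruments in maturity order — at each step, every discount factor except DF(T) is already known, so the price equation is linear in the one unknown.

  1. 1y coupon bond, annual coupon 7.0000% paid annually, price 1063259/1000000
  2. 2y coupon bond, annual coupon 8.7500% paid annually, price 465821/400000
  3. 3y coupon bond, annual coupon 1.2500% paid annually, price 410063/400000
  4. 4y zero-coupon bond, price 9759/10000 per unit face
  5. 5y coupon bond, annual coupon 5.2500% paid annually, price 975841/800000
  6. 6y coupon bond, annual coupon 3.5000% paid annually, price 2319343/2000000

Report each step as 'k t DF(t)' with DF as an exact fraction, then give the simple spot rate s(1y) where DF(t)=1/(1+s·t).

step 1 [1y] bond c/1=7/100: DF=(1063259/1000000 − 7/100·(0))/(1+7/100) = 9937/10000 ≈ 0.993700
step 2 [2y] bond c/1=7/80: DF=(465821/400000 − 7/80·(0.993700))/(1+7/80) = 9909/10000 ≈ 0.990900
step 3 [3y] bond c/1=1/80: DF=(410063/400000 − 1/80·(0.993700+0.990900))/(1+1/80) = 247/250 ≈ 0.988000
step 4 [4y] zero: DF = P = 9759/10000 ≈ 0.975900
step 5 [5y] bond c/1=21/400: DF=(975841/800000 − 21/400·(0.993700+0.990900+0.988000+0.975900))/(1+21/400) = 481/500 ≈ 0.962000
step 6 [6y] bond c/1=7/200: DF=(2319343/2000000 − 7/200·(0.993700+0.990900+0.988000+0.975900+0.962000))/(1+7/200) = 1193/1250 ≈ 0.954400

1 1 9937/10000
2 2 9909/10000
3 3 247/250
4 4 9759/10000
5 5 481/500
6 6 1193/1250
s(1y) = (1/(9937/10000) − 1)/(1) = 63/9937 ≈ 0.6340%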